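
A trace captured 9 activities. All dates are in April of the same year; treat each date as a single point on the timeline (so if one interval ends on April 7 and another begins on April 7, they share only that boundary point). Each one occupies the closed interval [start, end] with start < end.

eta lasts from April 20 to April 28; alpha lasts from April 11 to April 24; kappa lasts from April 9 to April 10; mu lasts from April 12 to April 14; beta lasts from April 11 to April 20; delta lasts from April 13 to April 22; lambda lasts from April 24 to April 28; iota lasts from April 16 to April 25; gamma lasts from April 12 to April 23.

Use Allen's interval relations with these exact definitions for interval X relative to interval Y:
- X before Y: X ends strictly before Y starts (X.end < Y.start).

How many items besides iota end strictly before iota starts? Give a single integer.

2

Target iota = [April 16, April 25].
alpha [April 11, April 24] → overlaps → no.
beta [April 11, April 20] → overlaps → no.
delta [April 13, April 22] → overlaps → no.
eta [April 20, April 28] → overlapped-by → no.
gamma [April 12, April 23] → overlaps → no.
kappa [April 9, April 10] → before → counts.
lambda [April 24, April 28] → overlapped-by → no.
mu [April 12, April 14] → before → counts.
Total: 2.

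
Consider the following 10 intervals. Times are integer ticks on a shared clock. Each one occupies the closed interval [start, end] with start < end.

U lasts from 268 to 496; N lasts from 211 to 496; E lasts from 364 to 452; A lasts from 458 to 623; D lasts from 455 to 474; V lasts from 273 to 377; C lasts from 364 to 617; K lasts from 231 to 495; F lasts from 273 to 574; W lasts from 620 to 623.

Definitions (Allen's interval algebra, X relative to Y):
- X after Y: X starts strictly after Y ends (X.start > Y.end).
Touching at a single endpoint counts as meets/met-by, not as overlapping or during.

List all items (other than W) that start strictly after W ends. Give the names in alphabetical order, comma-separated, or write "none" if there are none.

none

Target W = [620, 623].
A [458, 623] → finished-by → no.
C [364, 617] → before → no.
D [455, 474] → before → no.
E [364, 452] → before → no.
F [273, 574] → before → no.
K [231, 495] → before → no.
N [211, 496] → before → no.
U [268, 496] → before → no.
V [273, 377] → before → no.
Result: none.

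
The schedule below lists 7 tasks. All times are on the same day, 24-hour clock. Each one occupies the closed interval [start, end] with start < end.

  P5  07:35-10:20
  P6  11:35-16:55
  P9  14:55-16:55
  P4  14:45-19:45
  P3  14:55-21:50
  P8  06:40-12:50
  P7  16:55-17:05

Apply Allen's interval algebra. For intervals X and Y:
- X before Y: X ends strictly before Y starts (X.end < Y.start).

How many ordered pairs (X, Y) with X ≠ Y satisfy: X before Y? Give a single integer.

9

Checking all 42 ordered pairs for relation 'before'; matching pairs in alphabetical order:
(P5, P3): P5 before P3 ✓
(P5, P4): P5 before P4 ✓
(P5, P6): P5 before P6 ✓
(P5, P7): P5 before P7 ✓
(P5, P9): P5 before P9 ✓
(P8, P3): P8 before P3 ✓
(P8, P4): P8 before P4 ✓
(P8, P7): P8 before P7 ✓
(P8, P9): P8 before P9 ✓
Count: 9.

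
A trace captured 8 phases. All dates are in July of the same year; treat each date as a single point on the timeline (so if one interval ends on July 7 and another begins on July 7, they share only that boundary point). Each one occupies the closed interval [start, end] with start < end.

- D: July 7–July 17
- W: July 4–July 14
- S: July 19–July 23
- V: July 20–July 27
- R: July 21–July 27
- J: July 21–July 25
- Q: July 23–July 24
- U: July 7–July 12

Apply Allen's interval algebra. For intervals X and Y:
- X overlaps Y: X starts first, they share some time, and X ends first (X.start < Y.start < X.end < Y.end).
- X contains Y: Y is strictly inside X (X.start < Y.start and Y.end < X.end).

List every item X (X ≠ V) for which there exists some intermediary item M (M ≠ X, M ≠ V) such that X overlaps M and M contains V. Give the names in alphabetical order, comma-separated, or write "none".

Target V = [July 20, July 27].
Intermediaries M with M contains V: none.
Union: none.

none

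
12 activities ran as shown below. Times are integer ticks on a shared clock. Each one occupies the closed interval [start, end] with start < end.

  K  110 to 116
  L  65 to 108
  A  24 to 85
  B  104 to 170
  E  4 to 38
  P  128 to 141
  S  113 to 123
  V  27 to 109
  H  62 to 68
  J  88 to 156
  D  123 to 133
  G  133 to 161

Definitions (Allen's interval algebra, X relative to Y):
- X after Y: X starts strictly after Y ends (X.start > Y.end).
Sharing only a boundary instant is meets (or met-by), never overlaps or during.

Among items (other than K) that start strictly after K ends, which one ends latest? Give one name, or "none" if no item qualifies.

Target K = [110, 116].
A [24, 85] → before → excluded.
B [104, 170] → contains → excluded.
D [123, 133] → after → candidate.
E [4, 38] → before → excluded.
G [133, 161] → after → candidate.
H [62, 68] → before → excluded.
J [88, 156] → contains → excluded.
L [65, 108] → before → excluded.
P [128, 141] → after → candidate.
S [113, 123] → overlapped-by → excluded.
V [27, 109] → before → excluded.
Among candidates, latest end is 161 → G.

G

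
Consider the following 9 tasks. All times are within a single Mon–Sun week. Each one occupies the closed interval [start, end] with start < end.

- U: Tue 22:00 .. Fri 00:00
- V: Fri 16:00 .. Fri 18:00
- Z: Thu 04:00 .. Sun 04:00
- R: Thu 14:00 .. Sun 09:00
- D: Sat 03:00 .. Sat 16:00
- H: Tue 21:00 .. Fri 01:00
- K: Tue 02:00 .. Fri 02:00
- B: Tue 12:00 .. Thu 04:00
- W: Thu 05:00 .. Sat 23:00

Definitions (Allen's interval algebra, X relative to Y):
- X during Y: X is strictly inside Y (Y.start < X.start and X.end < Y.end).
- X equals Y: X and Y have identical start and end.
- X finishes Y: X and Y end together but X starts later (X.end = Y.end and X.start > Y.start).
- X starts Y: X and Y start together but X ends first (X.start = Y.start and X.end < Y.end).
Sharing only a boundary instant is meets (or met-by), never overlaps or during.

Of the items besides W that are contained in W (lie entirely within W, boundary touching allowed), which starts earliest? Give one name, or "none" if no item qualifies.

Target W = [Thu 05:00, Sat 23:00].
B [Tue 12:00, Thu 04:00] → before → excluded.
D [Sat 03:00, Sat 16:00] → during → candidate.
H [Tue 21:00, Fri 01:00] → overlaps → excluded.
K [Tue 02:00, Fri 02:00] → overlaps → excluded.
R [Thu 14:00, Sun 09:00] → overlapped-by → excluded.
U [Tue 22:00, Fri 00:00] → overlaps → excluded.
V [Fri 16:00, Fri 18:00] → during → candidate.
Z [Thu 04:00, Sun 04:00] → contains → excluded.
Among candidates, earliest start is Fri 16:00 → V.

V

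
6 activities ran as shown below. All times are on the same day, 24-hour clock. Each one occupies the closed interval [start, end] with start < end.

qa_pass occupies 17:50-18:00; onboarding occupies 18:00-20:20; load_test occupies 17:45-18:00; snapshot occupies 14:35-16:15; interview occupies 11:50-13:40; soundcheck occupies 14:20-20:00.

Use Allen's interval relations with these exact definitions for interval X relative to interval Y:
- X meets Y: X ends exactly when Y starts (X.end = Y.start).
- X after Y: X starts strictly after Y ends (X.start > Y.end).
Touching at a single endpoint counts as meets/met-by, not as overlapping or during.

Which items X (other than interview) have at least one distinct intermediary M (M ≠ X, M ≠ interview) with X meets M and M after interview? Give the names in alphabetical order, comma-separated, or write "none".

Target interview = [11:50, 13:40].
Intermediaries M with M after interview: load_test, onboarding, qa_pass, snapshot, soundcheck.
Via load_test — items with X meets load_test: none.
Via onboarding — items with X meets onboarding: load_test, qa_pass.
Via qa_pass — items with X meets qa_pass: none.
Via snapshot — items with X meets snapshot: none.
Via soundcheck — items with X meets soundcheck: none.
Union: load_test, qa_pass.

load_test, qa_pass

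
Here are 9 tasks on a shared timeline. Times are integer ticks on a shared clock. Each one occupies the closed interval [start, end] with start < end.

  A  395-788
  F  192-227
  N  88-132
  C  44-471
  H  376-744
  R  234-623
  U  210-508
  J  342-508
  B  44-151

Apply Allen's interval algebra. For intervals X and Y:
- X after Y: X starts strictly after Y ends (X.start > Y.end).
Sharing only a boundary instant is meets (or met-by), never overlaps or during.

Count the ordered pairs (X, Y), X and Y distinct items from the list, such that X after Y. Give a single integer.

16

Checking all 72 ordered pairs for relation 'after'; matching pairs in alphabetical order:
(A, B): A after B ✓
(A, F): A after F ✓
(A, N): A after N ✓
(F, B): F after B ✓
(F, N): F after N ✓
(H, B): H after B ✓
(H, F): H after F ✓
(H, N): H after N ✓
(J, B): J after B ✓
(J, F): J after F ✓
(J, N): J after N ✓
(R, B): R after B ✓
(R, F): R after F ✓
(R, N): R after N ✓
(U, B): U after B ✓
(U, N): U after N ✓
Count: 16.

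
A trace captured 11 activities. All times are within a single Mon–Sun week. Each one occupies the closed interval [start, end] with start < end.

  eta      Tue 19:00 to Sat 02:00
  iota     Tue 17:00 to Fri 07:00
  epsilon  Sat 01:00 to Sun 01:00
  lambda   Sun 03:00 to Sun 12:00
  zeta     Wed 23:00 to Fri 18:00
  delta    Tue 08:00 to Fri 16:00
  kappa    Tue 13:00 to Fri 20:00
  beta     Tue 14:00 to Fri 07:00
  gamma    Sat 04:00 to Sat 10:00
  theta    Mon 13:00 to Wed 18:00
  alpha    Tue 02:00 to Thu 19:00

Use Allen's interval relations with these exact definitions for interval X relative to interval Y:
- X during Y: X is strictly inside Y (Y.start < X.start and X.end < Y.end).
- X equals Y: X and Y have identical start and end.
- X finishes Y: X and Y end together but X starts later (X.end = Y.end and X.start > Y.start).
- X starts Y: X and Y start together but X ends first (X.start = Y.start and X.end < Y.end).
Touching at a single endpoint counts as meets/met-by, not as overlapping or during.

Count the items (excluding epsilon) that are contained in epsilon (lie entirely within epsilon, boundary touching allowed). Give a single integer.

1

Target epsilon = [Sat 01:00, Sun 01:00].
alpha [Tue 02:00, Thu 19:00] → before → no.
beta [Tue 14:00, Fri 07:00] → before → no.
delta [Tue 08:00, Fri 16:00] → before → no.
eta [Tue 19:00, Sat 02:00] → overlaps → no.
gamma [Sat 04:00, Sat 10:00] → during → counts.
iota [Tue 17:00, Fri 07:00] → before → no.
kappa [Tue 13:00, Fri 20:00] → before → no.
lambda [Sun 03:00, Sun 12:00] → after → no.
theta [Mon 13:00, Wed 18:00] → before → no.
zeta [Wed 23:00, Fri 18:00] → before → no.
Total: 1.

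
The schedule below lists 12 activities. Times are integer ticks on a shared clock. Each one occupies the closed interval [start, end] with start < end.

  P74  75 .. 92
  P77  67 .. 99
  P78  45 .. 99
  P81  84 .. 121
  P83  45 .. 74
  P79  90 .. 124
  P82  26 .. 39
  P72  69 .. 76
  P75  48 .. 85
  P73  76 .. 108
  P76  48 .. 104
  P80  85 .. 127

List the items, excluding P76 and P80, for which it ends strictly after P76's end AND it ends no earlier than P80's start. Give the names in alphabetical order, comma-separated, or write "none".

P73, P79, P81

Conditions: its end is strictly after P76's end (X.end > 104) AND its end is no earlier than P80's start (X.end >= 85).
P72: end 76 > 104? ✗; end 76 >= 85? ✗ → no.
P73: end 108 > 104? ✓; end 108 >= 85? ✓ → yes.
P74: end 92 > 104? ✗; end 92 >= 85? ✓ → no.
P75: end 85 > 104? ✗; end 85 >= 85? ✓ → no.
P77: end 99 > 104? ✗; end 99 >= 85? ✓ → no.
P78: end 99 > 104? ✗; end 99 >= 85? ✓ → no.
P79: end 124 > 104? ✓; end 124 >= 85? ✓ → yes.
P81: end 121 > 104? ✓; end 121 >= 85? ✓ → yes.
P82: end 39 > 104? ✗; end 39 >= 85? ✗ → no.
P83: end 74 > 104? ✗; end 74 >= 85? ✗ → no.
Result: P73, P79, P81.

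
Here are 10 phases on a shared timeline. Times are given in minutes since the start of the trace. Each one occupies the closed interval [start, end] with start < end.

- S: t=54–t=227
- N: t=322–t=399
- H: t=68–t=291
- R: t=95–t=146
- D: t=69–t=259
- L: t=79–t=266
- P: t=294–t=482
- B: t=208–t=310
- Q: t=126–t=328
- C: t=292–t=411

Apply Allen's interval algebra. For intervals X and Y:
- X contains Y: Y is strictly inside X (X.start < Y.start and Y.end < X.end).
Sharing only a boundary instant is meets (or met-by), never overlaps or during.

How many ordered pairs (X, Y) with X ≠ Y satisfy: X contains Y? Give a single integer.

9

Checking all 90 ordered pairs for relation 'contains'; matching pairs in alphabetical order:
(C, N): C contains N ✓
(D, R): D contains R ✓
(H, D): H contains D ✓
(H, L): H contains L ✓
(H, R): H contains R ✓
(L, R): L contains R ✓
(P, N): P contains N ✓
(Q, B): Q contains B ✓
(S, R): S contains R ✓
Count: 9.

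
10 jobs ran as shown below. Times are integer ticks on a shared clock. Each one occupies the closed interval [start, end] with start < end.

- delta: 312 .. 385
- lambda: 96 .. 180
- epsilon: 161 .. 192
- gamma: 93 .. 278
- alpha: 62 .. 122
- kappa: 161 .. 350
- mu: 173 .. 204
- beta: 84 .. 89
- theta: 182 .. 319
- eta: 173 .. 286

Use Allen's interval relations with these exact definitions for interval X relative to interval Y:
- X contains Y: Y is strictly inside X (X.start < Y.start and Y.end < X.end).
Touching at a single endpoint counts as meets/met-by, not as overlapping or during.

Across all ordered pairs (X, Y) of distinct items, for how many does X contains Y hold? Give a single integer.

7

Checking all 90 ordered pairs for relation 'contains'; matching pairs in alphabetical order:
(alpha, beta): alpha contains beta ✓
(gamma, epsilon): gamma contains epsilon ✓
(gamma, lambda): gamma contains lambda ✓
(gamma, mu): gamma contains mu ✓
(kappa, eta): kappa contains eta ✓
(kappa, mu): kappa contains mu ✓
(kappa, theta): kappa contains theta ✓
Count: 7.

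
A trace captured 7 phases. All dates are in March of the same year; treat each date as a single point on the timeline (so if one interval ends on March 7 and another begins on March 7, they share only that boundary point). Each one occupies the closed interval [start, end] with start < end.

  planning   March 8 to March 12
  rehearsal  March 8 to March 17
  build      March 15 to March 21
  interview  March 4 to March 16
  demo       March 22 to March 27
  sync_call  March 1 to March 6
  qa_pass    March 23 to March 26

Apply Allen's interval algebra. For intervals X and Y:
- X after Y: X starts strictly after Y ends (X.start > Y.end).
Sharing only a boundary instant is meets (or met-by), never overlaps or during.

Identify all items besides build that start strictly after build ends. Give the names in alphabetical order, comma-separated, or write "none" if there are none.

demo, qa_pass

Target build = [March 15, March 21].
demo [March 22, March 27] → after → yes.
interview [March 4, March 16] → overlaps → no.
planning [March 8, March 12] → before → no.
qa_pass [March 23, March 26] → after → yes.
rehearsal [March 8, March 17] → overlaps → no.
sync_call [March 1, March 6] → before → no.
Result: demo, qa_pass.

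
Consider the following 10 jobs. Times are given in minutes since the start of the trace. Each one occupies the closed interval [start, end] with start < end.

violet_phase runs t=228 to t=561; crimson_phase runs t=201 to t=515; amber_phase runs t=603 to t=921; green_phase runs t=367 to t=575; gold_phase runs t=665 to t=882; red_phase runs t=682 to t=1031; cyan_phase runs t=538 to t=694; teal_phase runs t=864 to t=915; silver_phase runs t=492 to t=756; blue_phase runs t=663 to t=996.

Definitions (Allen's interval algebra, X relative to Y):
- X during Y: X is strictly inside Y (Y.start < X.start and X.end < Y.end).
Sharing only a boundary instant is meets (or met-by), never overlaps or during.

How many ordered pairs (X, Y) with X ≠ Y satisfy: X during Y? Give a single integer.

Checking all 90 ordered pairs for relation 'during'; matching pairs in alphabetical order:
(cyan_phase, silver_phase): cyan_phase during silver_phase ✓
(gold_phase, amber_phase): gold_phase during amber_phase ✓
(gold_phase, blue_phase): gold_phase during blue_phase ✓
(teal_phase, amber_phase): teal_phase during amber_phase ✓
(teal_phase, blue_phase): teal_phase during blue_phase ✓
(teal_phase, red_phase): teal_phase during red_phase ✓
Count: 6.

6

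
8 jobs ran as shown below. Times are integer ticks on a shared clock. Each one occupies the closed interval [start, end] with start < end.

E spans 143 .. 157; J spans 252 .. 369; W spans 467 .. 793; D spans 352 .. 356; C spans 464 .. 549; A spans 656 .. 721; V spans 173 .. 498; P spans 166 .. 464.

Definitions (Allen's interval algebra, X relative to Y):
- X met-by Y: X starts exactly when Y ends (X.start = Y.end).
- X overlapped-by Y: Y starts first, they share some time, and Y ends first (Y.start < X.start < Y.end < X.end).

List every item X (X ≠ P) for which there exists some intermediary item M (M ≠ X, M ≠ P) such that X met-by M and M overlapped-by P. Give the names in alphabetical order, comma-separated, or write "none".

none

Target P = [166, 464].
Intermediaries M with M overlapped-by P: V.
Via V — items with X met-by V: none.
Union: none.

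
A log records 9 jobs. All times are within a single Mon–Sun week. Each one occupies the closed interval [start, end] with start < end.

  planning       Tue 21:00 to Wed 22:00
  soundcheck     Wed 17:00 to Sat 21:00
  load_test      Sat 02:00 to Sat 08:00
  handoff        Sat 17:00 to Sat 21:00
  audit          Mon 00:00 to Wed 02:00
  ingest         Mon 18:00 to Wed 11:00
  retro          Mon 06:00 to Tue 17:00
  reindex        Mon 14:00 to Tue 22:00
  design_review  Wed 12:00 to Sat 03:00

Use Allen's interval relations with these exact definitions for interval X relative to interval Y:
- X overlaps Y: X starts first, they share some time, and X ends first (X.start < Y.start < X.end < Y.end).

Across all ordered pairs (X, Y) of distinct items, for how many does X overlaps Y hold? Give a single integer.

11

Checking all 72 ordered pairs for relation 'overlaps'; matching pairs in alphabetical order:
(audit, ingest): audit overlaps ingest ✓
(audit, planning): audit overlaps planning ✓
(design_review, load_test): design_review overlaps load_test ✓
(design_review, soundcheck): design_review overlaps soundcheck ✓
(ingest, planning): ingest overlaps planning ✓
(planning, design_review): planning overlaps design_review ✓
(planning, soundcheck): planning overlaps soundcheck ✓
(reindex, ingest): reindex overlaps ingest ✓
(reindex, planning): reindex overlaps planning ✓
(retro, ingest): retro overlaps ingest ✓
(retro, reindex): retro overlaps reindex ✓
Count: 11.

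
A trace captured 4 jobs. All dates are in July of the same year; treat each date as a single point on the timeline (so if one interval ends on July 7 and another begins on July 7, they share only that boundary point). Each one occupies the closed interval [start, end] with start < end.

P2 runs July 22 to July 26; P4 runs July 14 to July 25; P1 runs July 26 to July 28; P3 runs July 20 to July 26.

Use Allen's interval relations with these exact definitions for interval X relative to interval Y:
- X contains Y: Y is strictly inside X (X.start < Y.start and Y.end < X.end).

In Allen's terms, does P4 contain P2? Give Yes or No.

P4 = [July 14, July 25], P2 = [July 22, July 26].
Actual relation of P4 to P2: overlaps.
Asked whether 'contains' holds → No.

No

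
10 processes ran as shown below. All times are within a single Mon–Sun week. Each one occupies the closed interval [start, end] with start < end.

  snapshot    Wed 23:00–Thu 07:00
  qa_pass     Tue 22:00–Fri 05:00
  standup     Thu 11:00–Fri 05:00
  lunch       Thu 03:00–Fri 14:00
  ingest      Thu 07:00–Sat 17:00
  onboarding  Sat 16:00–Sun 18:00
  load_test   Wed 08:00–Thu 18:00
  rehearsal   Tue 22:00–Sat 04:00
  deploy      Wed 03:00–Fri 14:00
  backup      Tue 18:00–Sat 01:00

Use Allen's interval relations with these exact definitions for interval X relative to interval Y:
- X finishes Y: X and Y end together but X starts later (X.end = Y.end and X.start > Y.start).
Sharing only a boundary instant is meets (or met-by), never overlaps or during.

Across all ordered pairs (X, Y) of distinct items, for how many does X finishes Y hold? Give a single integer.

2

Checking all 90 ordered pairs for relation 'finishes'; matching pairs in alphabetical order:
(lunch, deploy): lunch finishes deploy ✓
(standup, qa_pass): standup finishes qa_pass ✓
Count: 2.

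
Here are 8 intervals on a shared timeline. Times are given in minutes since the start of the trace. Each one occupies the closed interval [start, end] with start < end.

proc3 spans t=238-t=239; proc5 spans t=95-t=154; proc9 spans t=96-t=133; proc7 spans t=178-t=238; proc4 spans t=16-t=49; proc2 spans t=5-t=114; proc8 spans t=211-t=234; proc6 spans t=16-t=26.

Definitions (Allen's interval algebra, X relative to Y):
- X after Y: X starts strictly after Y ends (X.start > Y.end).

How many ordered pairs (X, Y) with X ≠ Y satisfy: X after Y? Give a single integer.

20

Checking all 56 ordered pairs for relation 'after'; matching pairs in alphabetical order:
(proc3, proc2): proc3 after proc2 ✓
(proc3, proc4): proc3 after proc4 ✓
(proc3, proc5): proc3 after proc5 ✓
(proc3, proc6): proc3 after proc6 ✓
(proc3, proc8): proc3 after proc8 ✓
(proc3, proc9): proc3 after proc9 ✓
(proc5, proc4): proc5 after proc4 ✓
(proc5, proc6): proc5 after proc6 ✓
(proc7, proc2): proc7 after proc2 ✓
(proc7, proc4): proc7 after proc4 ✓
(proc7, proc5): proc7 after proc5 ✓
(proc7, proc6): proc7 after proc6 ✓
(proc7, proc9): proc7 after proc9 ✓
(proc8, proc2): proc8 after proc2 ✓
(proc8, proc4): proc8 after proc4 ✓
(proc8, proc5): proc8 after proc5 ✓
(proc8, proc6): proc8 after proc6 ✓
(proc8, proc9): proc8 after proc9 ✓
(proc9, proc4): proc9 after proc4 ✓
(proc9, proc6): proc9 after proc6 ✓
Count: 20.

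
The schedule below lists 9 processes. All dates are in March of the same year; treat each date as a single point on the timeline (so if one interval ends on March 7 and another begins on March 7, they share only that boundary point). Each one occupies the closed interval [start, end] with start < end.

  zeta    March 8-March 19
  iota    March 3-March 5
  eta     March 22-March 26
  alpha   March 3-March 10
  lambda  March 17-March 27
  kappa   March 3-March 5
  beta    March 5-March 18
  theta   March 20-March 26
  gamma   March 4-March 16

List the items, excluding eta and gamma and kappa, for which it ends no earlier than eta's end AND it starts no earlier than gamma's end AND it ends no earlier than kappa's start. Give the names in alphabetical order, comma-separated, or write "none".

Conditions: its end is no earlier than eta's end (X.end >= March 26) AND its start is no earlier than gamma's end (X.start >= March 16) AND its end is no earlier than kappa's start (X.end >= March 3).
alpha: end March 10 >= March 26? ✗; start March 3 >= March 16? ✗; end March 10 >= March 3? ✓ → no.
beta: end March 18 >= March 26? ✗; start March 5 >= March 16? ✗; end March 18 >= March 3? ✓ → no.
iota: end March 5 >= March 26? ✗; start March 3 >= March 16? ✗; end March 5 >= March 3? ✓ → no.
lambda: end March 27 >= March 26? ✓; start March 17 >= March 16? ✓; end March 27 >= March 3? ✓ → yes.
theta: end March 26 >= March 26? ✓; start March 20 >= March 16? ✓; end March 26 >= March 3? ✓ → yes.
zeta: end March 19 >= March 26? ✗; start March 8 >= March 16? ✗; end March 19 >= March 3? ✓ → no.
Result: lambda, theta.

lambda, theta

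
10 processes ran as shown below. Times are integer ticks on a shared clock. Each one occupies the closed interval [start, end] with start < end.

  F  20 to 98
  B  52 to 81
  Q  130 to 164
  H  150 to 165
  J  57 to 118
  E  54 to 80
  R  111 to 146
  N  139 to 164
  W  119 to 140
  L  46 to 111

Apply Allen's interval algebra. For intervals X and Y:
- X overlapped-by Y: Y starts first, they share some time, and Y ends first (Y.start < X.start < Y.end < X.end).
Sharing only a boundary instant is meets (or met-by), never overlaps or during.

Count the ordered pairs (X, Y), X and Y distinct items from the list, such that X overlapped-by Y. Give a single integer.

12

Checking all 90 ordered pairs for relation 'overlapped-by'; matching pairs in alphabetical order:
(H, N): H overlapped-by N ✓
(H, Q): H overlapped-by Q ✓
(J, B): J overlapped-by B ✓
(J, E): J overlapped-by E ✓
(J, F): J overlapped-by F ✓
(J, L): J overlapped-by L ✓
(L, F): L overlapped-by F ✓
(N, R): N overlapped-by R ✓
(N, W): N overlapped-by W ✓
(Q, R): Q overlapped-by R ✓
(Q, W): Q overlapped-by W ✓
(R, J): R overlapped-by J ✓
Count: 12.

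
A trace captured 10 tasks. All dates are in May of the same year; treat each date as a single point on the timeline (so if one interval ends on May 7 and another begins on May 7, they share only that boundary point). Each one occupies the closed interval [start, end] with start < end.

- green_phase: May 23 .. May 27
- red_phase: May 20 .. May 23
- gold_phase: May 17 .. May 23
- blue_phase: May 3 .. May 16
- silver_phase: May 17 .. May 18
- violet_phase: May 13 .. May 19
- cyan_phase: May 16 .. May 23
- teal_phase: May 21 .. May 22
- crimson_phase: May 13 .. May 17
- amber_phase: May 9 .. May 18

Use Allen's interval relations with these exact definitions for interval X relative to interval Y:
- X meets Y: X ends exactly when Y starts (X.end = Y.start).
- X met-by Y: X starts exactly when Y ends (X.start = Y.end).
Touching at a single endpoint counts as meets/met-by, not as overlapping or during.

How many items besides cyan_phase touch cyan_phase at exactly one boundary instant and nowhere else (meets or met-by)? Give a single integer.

2

Target cyan_phase = [May 16, May 23].
amber_phase [May 9, May 18] → overlaps → no.
blue_phase [May 3, May 16] → meets → counts.
crimson_phase [May 13, May 17] → overlaps → no.
gold_phase [May 17, May 23] → finishes → no.
green_phase [May 23, May 27] → met-by → counts.
red_phase [May 20, May 23] → finishes → no.
silver_phase [May 17, May 18] → during → no.
teal_phase [May 21, May 22] → during → no.
violet_phase [May 13, May 19] → overlaps → no.
Total: 2.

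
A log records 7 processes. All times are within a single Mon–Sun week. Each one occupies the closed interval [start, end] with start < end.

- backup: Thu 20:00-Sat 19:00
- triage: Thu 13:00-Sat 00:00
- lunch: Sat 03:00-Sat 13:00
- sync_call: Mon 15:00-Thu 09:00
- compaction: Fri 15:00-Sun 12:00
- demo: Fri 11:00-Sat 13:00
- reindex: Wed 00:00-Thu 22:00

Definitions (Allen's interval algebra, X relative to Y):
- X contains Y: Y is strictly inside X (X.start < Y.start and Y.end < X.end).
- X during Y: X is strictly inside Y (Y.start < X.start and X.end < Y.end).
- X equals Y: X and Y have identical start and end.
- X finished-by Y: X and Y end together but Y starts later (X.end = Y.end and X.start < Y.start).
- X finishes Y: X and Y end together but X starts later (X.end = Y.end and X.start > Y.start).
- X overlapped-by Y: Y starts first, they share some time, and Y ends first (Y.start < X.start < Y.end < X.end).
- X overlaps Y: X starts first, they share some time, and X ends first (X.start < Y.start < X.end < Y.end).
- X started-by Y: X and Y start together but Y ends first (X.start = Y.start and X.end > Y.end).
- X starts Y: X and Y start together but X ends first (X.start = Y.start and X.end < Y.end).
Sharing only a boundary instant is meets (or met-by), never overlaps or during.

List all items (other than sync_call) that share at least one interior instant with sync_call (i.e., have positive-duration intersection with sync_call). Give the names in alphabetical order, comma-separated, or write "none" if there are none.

reindex

Target sync_call = [Mon 15:00, Thu 09:00].
backup [Thu 20:00, Sat 19:00] → after → no.
compaction [Fri 15:00, Sun 12:00] → after → no.
demo [Fri 11:00, Sat 13:00] → after → no.
lunch [Sat 03:00, Sat 13:00] → after → no.
reindex [Wed 00:00, Thu 22:00] → overlapped-by → yes.
triage [Thu 13:00, Sat 00:00] → after → no.
Result: reindex.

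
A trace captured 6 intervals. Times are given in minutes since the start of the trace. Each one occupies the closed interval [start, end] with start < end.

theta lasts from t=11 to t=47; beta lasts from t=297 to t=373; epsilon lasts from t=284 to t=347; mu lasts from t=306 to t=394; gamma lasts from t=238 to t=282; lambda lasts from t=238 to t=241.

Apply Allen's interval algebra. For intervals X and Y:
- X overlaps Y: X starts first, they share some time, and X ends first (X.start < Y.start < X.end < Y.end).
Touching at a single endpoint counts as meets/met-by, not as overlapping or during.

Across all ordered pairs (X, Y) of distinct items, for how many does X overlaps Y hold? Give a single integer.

Checking all 30 ordered pairs for relation 'overlaps'; matching pairs in alphabetical order:
(beta, mu): beta overlaps mu ✓
(epsilon, beta): epsilon overlaps beta ✓
(epsilon, mu): epsilon overlaps mu ✓
Count: 3.

3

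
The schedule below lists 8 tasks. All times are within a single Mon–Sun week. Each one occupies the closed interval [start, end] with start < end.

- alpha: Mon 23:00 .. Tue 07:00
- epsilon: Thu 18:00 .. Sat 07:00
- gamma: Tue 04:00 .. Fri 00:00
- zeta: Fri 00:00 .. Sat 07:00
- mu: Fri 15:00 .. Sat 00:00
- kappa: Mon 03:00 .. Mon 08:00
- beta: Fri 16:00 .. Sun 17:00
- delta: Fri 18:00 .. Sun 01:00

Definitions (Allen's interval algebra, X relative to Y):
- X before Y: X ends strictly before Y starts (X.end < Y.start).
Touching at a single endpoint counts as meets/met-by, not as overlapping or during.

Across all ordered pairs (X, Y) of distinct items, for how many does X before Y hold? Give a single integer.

15

Checking all 56 ordered pairs for relation 'before'; matching pairs in alphabetical order:
(alpha, beta): alpha before beta ✓
(alpha, delta): alpha before delta ✓
(alpha, epsilon): alpha before epsilon ✓
(alpha, mu): alpha before mu ✓
(alpha, zeta): alpha before zeta ✓
(gamma, beta): gamma before beta ✓
(gamma, delta): gamma before delta ✓
(gamma, mu): gamma before mu ✓
(kappa, alpha): kappa before alpha ✓
(kappa, beta): kappa before beta ✓
(kappa, delta): kappa before delta ✓
(kappa, epsilon): kappa before epsilon ✓
(kappa, gamma): kappa before gamma ✓
(kappa, mu): kappa before mu ✓
(kappa, zeta): kappa before zeta ✓
Count: 15.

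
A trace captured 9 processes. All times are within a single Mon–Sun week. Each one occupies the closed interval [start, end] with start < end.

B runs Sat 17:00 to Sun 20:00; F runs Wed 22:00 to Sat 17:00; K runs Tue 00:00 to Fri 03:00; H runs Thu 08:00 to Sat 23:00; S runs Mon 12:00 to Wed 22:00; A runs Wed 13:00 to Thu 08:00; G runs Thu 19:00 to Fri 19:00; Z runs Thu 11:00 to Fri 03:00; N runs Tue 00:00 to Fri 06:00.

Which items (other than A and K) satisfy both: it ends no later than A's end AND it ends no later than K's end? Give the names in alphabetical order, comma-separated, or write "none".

S

Conditions: its end is no later than A's end (X.end <= Thu 08:00) AND its end is no later than K's end (X.end <= Fri 03:00).
B: end Sun 20:00 <= Thu 08:00? ✗; end Sun 20:00 <= Fri 03:00? ✗ → no.
F: end Sat 17:00 <= Thu 08:00? ✗; end Sat 17:00 <= Fri 03:00? ✗ → no.
G: end Fri 19:00 <= Thu 08:00? ✗; end Fri 19:00 <= Fri 03:00? ✗ → no.
H: end Sat 23:00 <= Thu 08:00? ✗; end Sat 23:00 <= Fri 03:00? ✗ → no.
N: end Fri 06:00 <= Thu 08:00? ✗; end Fri 06:00 <= Fri 03:00? ✗ → no.
S: end Wed 22:00 <= Thu 08:00? ✓; end Wed 22:00 <= Fri 03:00? ✓ → yes.
Z: end Fri 03:00 <= Thu 08:00? ✗; end Fri 03:00 <= Fri 03:00? ✓ → no.
Result: S.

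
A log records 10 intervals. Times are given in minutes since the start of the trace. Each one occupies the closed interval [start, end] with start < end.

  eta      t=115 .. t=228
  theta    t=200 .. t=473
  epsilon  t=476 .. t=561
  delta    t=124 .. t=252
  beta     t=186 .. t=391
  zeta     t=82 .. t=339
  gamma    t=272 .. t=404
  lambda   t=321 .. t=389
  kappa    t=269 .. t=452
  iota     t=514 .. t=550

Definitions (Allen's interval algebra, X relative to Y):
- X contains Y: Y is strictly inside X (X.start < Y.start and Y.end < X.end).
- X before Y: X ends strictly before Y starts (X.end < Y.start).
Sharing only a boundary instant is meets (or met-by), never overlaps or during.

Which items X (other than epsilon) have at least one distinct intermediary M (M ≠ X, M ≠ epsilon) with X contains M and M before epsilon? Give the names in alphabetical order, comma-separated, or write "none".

beta, gamma, kappa, theta, zeta

Target epsilon = [t=476, t=561].
Intermediaries M with M before epsilon: beta, delta, eta, gamma, kappa, lambda, theta, zeta.
Via beta — items with X contains beta: none.
Via delta — items with X contains delta: zeta.
Via eta — items with X contains eta: zeta.
Via gamma — items with X contains gamma: kappa, theta.
Via kappa — items with X contains kappa: theta.
Via lambda — items with X contains lambda: beta, gamma, kappa, theta.
Via theta — items with X contains theta: none.
Via zeta — items with X contains zeta: none.
Union: beta, gamma, kappa, theta, zeta.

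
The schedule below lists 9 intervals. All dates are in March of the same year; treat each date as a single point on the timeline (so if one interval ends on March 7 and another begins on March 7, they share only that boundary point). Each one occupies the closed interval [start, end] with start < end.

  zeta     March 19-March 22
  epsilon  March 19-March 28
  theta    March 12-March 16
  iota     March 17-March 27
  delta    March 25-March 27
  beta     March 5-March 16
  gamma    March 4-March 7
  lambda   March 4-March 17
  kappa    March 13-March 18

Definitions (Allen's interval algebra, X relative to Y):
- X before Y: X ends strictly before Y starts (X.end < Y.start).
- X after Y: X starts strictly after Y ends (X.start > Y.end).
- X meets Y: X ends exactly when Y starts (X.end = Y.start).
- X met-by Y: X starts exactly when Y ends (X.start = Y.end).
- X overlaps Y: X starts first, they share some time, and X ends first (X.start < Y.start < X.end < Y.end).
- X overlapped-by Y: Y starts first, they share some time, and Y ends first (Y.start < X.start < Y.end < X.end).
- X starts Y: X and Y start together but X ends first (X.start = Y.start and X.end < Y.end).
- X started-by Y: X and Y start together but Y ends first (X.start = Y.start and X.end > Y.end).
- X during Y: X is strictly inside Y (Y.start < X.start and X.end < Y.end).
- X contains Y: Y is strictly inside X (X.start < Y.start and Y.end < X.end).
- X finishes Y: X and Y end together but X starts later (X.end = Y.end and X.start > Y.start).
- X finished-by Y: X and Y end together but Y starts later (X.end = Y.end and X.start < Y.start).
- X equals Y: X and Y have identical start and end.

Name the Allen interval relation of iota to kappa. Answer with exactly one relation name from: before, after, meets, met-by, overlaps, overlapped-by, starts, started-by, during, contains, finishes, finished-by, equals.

iota = [March 17, March 27]; kappa = [March 13, March 18].
Compare endpoints: iota.start > kappa.start, iota.start < kappa.end, iota.end > kappa.start, iota.end > kappa.end.
That pattern is 'overlapped-by'.

overlapped-by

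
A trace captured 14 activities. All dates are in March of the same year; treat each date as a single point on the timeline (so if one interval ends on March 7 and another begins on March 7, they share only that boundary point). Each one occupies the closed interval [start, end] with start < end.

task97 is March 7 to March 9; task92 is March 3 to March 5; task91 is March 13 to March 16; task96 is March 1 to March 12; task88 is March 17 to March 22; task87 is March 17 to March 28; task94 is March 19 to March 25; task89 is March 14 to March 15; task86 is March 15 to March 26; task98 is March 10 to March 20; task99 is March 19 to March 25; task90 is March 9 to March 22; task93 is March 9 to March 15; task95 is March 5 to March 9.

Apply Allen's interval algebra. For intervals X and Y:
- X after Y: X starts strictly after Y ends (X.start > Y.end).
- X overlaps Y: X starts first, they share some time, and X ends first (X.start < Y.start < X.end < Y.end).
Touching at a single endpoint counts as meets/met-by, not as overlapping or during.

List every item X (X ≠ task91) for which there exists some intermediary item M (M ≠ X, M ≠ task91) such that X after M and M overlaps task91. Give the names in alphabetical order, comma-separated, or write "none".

task87, task88, task94, task99

Target task91 = [March 13, March 16].
Intermediaries M with M overlaps task91: task93.
Via task93 — items with X after task93: task87, task88, task94, task99.
Union: task87, task88, task94, task99.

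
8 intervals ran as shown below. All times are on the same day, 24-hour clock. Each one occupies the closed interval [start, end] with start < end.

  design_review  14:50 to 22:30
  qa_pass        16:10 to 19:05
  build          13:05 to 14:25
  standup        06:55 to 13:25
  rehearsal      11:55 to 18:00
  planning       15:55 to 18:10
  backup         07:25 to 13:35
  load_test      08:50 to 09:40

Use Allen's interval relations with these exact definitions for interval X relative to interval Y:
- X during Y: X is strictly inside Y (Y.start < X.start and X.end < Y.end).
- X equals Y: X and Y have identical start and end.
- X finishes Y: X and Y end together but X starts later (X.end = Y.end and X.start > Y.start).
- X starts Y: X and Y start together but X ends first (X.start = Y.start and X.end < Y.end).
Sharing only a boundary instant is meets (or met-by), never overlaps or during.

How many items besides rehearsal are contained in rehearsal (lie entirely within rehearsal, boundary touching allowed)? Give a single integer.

1

Target rehearsal = [11:55, 18:00].
backup [07:25, 13:35] → overlaps → no.
build [13:05, 14:25] → during → counts.
design_review [14:50, 22:30] → overlapped-by → no.
load_test [08:50, 09:40] → before → no.
planning [15:55, 18:10] → overlapped-by → no.
qa_pass [16:10, 19:05] → overlapped-by → no.
standup [06:55, 13:25] → overlaps → no.
Total: 1.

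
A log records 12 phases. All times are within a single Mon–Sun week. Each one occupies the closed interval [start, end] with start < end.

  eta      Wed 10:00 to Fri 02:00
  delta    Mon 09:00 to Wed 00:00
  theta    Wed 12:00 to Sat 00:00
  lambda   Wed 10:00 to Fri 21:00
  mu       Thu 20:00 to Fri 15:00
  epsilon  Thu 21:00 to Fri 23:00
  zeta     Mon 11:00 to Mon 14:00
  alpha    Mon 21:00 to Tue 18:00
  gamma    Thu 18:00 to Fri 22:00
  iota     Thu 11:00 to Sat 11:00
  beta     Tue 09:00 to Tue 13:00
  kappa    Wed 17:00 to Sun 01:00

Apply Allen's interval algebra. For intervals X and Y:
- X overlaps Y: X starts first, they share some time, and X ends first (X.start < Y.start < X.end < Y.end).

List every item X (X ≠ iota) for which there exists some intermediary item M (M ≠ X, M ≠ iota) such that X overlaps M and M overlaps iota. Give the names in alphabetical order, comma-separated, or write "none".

Target iota = [Thu 11:00, Sat 11:00].
Intermediaries M with M overlaps iota: eta, lambda, theta.
Via eta — items with X overlaps eta: none.
Via lambda — items with X overlaps lambda: none.
Via theta — items with X overlaps theta: eta, lambda.
Union: eta, lambda.

eta, lambda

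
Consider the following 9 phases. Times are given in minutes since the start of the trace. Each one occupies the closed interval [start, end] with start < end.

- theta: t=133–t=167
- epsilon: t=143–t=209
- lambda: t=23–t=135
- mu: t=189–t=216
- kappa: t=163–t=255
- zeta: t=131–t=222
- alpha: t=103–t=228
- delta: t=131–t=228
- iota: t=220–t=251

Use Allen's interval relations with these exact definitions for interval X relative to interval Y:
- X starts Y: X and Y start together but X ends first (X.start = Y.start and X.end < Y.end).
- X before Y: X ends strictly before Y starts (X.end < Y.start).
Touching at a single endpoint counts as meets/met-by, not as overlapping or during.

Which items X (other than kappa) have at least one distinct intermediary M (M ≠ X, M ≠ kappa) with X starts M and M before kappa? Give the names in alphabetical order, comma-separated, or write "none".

Target kappa = [t=163, t=255].
Intermediaries M with M before kappa: lambda.
Via lambda — items with X starts lambda: none.
Union: none.

none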